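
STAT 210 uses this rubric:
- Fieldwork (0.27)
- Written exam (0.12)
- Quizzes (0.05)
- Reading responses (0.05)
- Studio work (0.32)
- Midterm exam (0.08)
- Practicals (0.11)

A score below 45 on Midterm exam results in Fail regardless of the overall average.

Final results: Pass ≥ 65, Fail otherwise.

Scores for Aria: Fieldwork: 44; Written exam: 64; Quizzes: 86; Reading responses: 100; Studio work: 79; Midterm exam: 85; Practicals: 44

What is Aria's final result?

Pass

Midterm exam score 85 ≥ 45: minimum met.
Weighted total:
  Fieldwork 44 × 0.27 = 11.88
  Written exam 64 × 0.12 = 7.68
  Quizzes 86 × 0.05 = 4.3
  Reading responses 100 × 0.05 = 5
  Studio work 79 × 0.32 = 25.28
  Midterm exam 85 × 0.08 = 6.8
  Practicals 44 × 0.11 = 4.84
Sum = 65.78
65.78 ≥ 65 → Pass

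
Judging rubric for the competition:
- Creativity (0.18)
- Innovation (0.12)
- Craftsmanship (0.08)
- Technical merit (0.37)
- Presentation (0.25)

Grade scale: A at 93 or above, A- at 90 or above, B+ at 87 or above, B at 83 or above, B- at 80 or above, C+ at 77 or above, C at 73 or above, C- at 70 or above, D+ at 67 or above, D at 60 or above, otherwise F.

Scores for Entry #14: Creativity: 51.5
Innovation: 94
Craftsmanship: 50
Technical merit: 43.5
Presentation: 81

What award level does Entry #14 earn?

Weighted total:
  Creativity 51.5 × 0.18 = 9.27
  Innovation 94 × 0.12 = 11.28
  Craftsmanship 50 × 0.08 = 4
  Technical merit 43.5 × 0.37 = 16.095
  Presentation 81 × 0.25 = 20.25
Sum = 60.895
60.895 is ≥ 60 and < 67 → D

D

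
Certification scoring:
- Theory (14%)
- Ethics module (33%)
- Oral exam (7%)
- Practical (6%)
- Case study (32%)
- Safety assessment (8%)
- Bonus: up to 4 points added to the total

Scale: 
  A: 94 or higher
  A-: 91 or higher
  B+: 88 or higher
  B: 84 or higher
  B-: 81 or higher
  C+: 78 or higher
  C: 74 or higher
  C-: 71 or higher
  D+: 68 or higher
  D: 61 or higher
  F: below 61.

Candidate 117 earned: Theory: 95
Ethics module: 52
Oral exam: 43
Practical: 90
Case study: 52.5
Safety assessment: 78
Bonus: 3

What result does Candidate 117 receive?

Weighted total:
  Theory 95 × 0.14 = 13.3
  Ethics module 52 × 0.33 = 17.16
  Oral exam 43 × 0.07 = 3.01
  Practical 90 × 0.06 = 5.4
  Case study 52.5 × 0.32 = 16.8
  Safety assessment 78 × 0.08 = 6.24
Sum = 61.91
Bonus: 61.91 + 3 = 64.91
64.91 is ≥ 61 and < 68 → D

D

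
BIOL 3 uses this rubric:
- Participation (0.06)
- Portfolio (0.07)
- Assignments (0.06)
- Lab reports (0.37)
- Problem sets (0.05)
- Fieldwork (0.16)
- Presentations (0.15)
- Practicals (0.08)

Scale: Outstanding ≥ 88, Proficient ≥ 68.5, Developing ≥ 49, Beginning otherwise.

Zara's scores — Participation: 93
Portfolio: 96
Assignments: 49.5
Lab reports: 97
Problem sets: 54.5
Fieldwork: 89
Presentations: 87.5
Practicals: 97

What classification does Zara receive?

Weighted total:
  Participation 93 × 0.06 = 5.58
  Portfolio 96 × 0.07 = 6.72
  Assignments 49.5 × 0.06 = 2.97
  Lab reports 97 × 0.37 = 35.89
  Problem sets 54.5 × 0.05 = 2.725
  Fieldwork 89 × 0.16 = 14.24
  Presentations 87.5 × 0.15 = 13.125
  Practicals 97 × 0.08 = 7.76
Sum = 89.01
89.01 ≥ 88 → Outstanding

Outstanding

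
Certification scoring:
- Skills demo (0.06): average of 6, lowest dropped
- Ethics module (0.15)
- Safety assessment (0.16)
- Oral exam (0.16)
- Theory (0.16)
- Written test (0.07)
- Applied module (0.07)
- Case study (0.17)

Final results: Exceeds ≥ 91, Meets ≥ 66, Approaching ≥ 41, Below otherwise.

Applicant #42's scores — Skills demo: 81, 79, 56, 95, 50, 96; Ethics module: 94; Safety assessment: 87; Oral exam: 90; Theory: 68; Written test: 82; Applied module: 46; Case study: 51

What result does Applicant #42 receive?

Skills demo: drop 50 → average of remaining 5 = 407/5 = 81.4
Weighted total:
  Skills demo 81.4 × 0.06 = 4.884
  Ethics module 94 × 0.15 = 14.1
  Safety assessment 87 × 0.16 = 13.92
  Oral exam 90 × 0.16 = 14.4
  Theory 68 × 0.16 = 10.88
  Written test 82 × 0.07 = 5.74
  Applied module 46 × 0.07 = 3.22
  Case study 51 × 0.17 = 8.67
Sum = 75.814
75.814 is ≥ 66 and < 91 → Meets

Meets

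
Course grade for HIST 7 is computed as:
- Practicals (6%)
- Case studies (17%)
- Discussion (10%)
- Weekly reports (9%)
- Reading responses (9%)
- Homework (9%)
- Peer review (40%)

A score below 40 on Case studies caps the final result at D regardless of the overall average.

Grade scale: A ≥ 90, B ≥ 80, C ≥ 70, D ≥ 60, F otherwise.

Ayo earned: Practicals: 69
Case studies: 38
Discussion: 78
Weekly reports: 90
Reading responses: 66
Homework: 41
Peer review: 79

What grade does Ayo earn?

Case studies score 38 < 40: minimum not met.
Weighted total:
  Practicals 69 × 0.06 = 4.14
  Case studies 38 × 0.17 = 6.46
  Discussion 78 × 0.1 = 7.8
  Weekly reports 90 × 0.09 = 8.1
  Reading responses 66 × 0.09 = 5.94
  Homework 41 × 0.09 = 3.69
  Peer review 79 × 0.4 = 31.6
Sum = 67.73
67.73 would be D; cap at D applies → D.

D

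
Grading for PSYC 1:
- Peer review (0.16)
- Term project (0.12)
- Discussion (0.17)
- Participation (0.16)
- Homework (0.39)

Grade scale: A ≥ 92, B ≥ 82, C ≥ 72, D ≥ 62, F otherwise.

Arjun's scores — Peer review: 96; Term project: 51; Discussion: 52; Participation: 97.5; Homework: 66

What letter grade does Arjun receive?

D

Weighted total:
  Peer review 96 × 0.16 = 15.36
  Term project 51 × 0.12 = 6.12
  Discussion 52 × 0.17 = 8.84
  Participation 97.5 × 0.16 = 15.6
  Homework 66 × 0.39 = 25.74
Sum = 71.66
71.66 is ≥ 62 and < 72 → D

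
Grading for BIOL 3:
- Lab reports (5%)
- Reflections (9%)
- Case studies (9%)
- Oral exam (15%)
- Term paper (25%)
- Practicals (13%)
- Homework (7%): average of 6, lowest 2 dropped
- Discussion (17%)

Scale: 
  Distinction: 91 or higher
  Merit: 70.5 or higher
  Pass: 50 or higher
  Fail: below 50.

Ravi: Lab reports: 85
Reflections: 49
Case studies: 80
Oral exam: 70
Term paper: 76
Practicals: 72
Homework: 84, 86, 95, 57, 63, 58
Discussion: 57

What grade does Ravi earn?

Homework: drop 57, 58 → average of remaining 4 = 328/4 = 82
Weighted total:
  Lab reports 85 × 0.05 = 4.25
  Reflections 49 × 0.09 = 4.41
  Case studies 80 × 0.09 = 7.2
  Oral exam 70 × 0.15 = 10.5
  Term paper 76 × 0.25 = 19
  Practicals 72 × 0.13 = 9.36
  Homework 82 × 0.07 = 5.74
  Discussion 57 × 0.17 = 9.69
Sum = 70.15
70.15 is ≥ 50 and < 70.5 → Pass

Pass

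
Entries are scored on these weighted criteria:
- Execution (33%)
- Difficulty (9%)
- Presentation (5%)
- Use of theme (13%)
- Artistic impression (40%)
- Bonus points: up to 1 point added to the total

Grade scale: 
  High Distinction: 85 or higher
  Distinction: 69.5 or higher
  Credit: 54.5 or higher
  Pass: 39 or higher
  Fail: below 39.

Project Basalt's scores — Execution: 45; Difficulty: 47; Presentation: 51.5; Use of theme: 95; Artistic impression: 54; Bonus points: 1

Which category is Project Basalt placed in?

Weighted total:
  Execution 45 × 0.33 = 14.85
  Difficulty 47 × 0.09 = 4.23
  Presentation 51.5 × 0.05 = 2.575
  Use of theme 95 × 0.13 = 12.35
  Artistic impression 54 × 0.4 = 21.6
Sum = 55.605
Bonus points: 55.605 + 1 = 56.605
56.605 is ≥ 54.5 and < 69.5 → Credit

Credit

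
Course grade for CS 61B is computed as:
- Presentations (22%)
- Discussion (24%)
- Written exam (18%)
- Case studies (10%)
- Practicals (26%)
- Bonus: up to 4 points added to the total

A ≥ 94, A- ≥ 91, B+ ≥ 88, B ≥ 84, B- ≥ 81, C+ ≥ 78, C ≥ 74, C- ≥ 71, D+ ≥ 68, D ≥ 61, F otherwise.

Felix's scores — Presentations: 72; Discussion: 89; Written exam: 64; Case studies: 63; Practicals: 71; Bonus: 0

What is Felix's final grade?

Weighted total:
  Presentations 72 × 0.22 = 15.84
  Discussion 89 × 0.24 = 21.36
  Written exam 64 × 0.18 = 11.52
  Case studies 63 × 0.1 = 6.3
  Practicals 71 × 0.26 = 18.46
Sum = 73.48
Bonus: 73.48 + 0 = 73.48
73.48 is ≥ 71 and < 74 → C-

C-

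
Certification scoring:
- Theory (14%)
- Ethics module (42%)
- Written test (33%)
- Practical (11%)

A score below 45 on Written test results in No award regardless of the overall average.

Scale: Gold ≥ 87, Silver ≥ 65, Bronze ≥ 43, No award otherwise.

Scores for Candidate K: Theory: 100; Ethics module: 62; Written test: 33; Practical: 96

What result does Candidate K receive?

No award

Written test score 33 < 45: minimum not met.
Weighted total:
  Theory 100 × 0.14 = 14
  Ethics module 62 × 0.42 = 26.04
  Written test 33 × 0.33 = 10.89
  Practical 96 × 0.11 = 10.56
Sum = 61.49
Because the Written test minimum was not met, the result is No award.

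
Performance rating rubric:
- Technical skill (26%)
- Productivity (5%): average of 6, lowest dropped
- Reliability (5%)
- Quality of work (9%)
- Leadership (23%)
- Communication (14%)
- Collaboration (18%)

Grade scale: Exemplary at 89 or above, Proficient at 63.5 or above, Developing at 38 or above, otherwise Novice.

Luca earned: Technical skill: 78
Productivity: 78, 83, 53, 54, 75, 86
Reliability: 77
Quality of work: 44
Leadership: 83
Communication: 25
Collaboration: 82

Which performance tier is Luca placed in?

Productivity: drop 53 → average of remaining 5 = 376/5 = 75.2
Weighted total:
  Technical skill 78 × 0.26 = 20.28
  Productivity 75.2 × 0.05 = 3.76
  Reliability 77 × 0.05 = 3.85
  Quality of work 44 × 0.09 = 3.96
  Leadership 83 × 0.23 = 19.09
  Communication 25 × 0.14 = 3.5
  Collaboration 82 × 0.18 = 14.76
Sum = 69.2
69.2 is ≥ 63.5 and < 89 → Proficient

Proficient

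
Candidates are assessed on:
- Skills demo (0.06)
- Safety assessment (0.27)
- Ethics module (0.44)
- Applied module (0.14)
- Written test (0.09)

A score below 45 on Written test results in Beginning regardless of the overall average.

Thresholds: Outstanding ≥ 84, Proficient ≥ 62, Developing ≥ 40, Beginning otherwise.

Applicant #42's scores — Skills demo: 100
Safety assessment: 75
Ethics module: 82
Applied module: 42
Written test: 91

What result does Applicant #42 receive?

Proficient

Written test score 91 ≥ 45: minimum met.
Weighted total:
  Skills demo 100 × 0.06 = 6
  Safety assessment 75 × 0.27 = 20.25
  Ethics module 82 × 0.44 = 36.08
  Applied module 42 × 0.14 = 5.88
  Written test 91 × 0.09 = 8.19
Sum = 76.4
76.4 is ≥ 62 and < 84 → Proficient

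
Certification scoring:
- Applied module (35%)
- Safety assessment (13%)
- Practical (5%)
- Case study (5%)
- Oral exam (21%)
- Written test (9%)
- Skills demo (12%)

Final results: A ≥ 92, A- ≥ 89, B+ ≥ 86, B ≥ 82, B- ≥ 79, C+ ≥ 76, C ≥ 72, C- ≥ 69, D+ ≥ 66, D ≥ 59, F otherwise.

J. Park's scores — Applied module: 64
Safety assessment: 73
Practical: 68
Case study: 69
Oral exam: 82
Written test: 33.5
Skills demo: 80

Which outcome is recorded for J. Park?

Weighted total:
  Applied module 64 × 0.35 = 22.4
  Safety assessment 73 × 0.13 = 9.49
  Practical 68 × 0.05 = 3.4
  Case study 69 × 0.05 = 3.45
  Oral exam 82 × 0.21 = 17.22
  Written test 33.5 × 0.09 = 3.015
  Skills demo 80 × 0.12 = 9.6
Sum = 68.575
68.575 is ≥ 66 and < 69 → D+

D+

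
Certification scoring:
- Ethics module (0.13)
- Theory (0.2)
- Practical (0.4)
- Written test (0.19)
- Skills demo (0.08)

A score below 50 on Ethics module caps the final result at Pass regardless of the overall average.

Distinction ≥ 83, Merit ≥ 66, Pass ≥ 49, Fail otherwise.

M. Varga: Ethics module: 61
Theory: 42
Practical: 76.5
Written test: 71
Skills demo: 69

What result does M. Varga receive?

Ethics module score 61 ≥ 50: minimum met.
Weighted total:
  Ethics module 61 × 0.13 = 7.93
  Theory 42 × 0.2 = 8.4
  Practical 76.5 × 0.4 = 30.6
  Written test 71 × 0.19 = 13.49
  Skills demo 69 × 0.08 = 5.52
Sum = 65.94
65.94 is ≥ 49 and < 66 → Pass

Pass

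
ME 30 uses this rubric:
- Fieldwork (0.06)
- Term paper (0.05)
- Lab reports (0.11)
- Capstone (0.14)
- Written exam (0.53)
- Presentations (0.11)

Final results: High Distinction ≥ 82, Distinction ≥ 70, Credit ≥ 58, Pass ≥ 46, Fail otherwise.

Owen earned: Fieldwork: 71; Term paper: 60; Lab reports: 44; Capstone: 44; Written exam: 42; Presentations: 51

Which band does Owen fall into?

Weighted total:
  Fieldwork 71 × 0.06 = 4.26
  Term paper 60 × 0.05 = 3
  Lab reports 44 × 0.11 = 4.84
  Capstone 44 × 0.14 = 6.16
  Written exam 42 × 0.53 = 22.26
  Presentations 51 × 0.11 = 5.61
Sum = 46.13
46.13 is ≥ 46 and < 58 → Pass

Pass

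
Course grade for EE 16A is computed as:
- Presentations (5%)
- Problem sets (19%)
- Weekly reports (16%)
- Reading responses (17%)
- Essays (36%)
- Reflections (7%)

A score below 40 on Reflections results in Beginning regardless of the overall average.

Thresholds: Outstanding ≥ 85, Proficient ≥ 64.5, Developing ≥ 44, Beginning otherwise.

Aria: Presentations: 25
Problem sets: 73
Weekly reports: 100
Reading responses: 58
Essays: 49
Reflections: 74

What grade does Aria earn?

Reflections score 74 ≥ 40: minimum met.
Weighted total:
  Presentations 25 × 0.05 = 1.25
  Problem sets 73 × 0.19 = 13.87
  Weekly reports 100 × 0.16 = 16
  Reading responses 58 × 0.17 = 9.86
  Essays 49 × 0.36 = 17.64
  Reflections 74 × 0.07 = 5.18
Sum = 63.8
63.8 is ≥ 44 and < 64.5 → Developing

Developing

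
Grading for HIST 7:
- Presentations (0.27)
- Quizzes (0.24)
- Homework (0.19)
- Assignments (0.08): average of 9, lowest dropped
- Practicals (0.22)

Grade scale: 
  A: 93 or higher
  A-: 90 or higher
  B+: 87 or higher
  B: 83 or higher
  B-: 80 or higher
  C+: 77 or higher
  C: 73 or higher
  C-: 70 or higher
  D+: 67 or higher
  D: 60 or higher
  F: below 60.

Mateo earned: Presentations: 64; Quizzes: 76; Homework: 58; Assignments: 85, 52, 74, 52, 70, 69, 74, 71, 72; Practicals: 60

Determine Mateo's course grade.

Assignments: drop 52 → average of remaining 8 = 567/8 = 70.875
Weighted total:
  Presentations 64 × 0.27 = 17.28
  Quizzes 76 × 0.24 = 18.24
  Homework 58 × 0.19 = 11.02
  Assignments 70.875 × 0.08 = 5.67
  Practicals 60 × 0.22 = 13.2
Sum = 65.41
65.41 is ≥ 60 and < 67 → D

D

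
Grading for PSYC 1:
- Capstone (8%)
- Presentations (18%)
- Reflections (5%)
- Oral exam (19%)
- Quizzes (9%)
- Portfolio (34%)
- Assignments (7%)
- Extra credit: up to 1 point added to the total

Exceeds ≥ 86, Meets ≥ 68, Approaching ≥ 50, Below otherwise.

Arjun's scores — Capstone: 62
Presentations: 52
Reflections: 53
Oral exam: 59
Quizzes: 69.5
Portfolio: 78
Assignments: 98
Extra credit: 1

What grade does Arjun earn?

Meets

Weighted total:
  Capstone 62 × 0.08 = 4.96
  Presentations 52 × 0.18 = 9.36
  Reflections 53 × 0.05 = 2.65
  Oral exam 59 × 0.19 = 11.21
  Quizzes 69.5 × 0.09 = 6.255
  Portfolio 78 × 0.34 = 26.52
  Assignments 98 × 0.07 = 6.86
Sum = 67.815
Extra credit: 67.815 + 1 = 68.815
68.815 is ≥ 68 and < 86 → Meets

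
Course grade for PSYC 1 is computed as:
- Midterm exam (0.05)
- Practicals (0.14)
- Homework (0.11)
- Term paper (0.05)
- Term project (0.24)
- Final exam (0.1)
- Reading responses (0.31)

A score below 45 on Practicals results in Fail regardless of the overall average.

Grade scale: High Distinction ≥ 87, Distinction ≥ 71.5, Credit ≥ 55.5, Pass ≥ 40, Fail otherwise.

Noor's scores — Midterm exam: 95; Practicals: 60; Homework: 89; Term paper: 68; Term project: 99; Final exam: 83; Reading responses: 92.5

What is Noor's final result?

Practicals score 60 ≥ 45: minimum met.
Weighted total:
  Midterm exam 95 × 0.05 = 4.75
  Practicals 60 × 0.14 = 8.4
  Homework 89 × 0.11 = 9.79
  Term paper 68 × 0.05 = 3.4
  Term project 99 × 0.24 = 23.76
  Final exam 83 × 0.1 = 8.3
  Reading responses 92.5 × 0.31 = 28.675
Sum = 87.075
87.075 ≥ 87 → High Distinction

High Distinction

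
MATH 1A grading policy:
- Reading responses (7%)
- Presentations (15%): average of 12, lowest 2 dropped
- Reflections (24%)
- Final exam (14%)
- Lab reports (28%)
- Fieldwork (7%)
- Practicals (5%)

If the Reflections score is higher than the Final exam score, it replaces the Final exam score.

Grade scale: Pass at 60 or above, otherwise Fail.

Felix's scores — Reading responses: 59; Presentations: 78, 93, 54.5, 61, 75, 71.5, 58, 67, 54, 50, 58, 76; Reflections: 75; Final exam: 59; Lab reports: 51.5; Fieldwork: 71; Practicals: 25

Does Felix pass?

Pass

Presentations: drop 50, 54 → average of remaining 10 = 692/10 = 69.2
Reflections (75) > Final exam (59), so Final exam counts as 75.
Weighted total:
  Reading responses 59 × 0.07 = 4.13
  Presentations 69.2 × 0.15 = 10.38
  Reflections 75 × 0.24 = 18
  Final exam 75 × 0.14 = 10.5
  Lab reports 51.5 × 0.28 = 14.42
  Fieldwork 71 × 0.07 = 4.97
  Practicals 25 × 0.05 = 1.25
Sum = 63.65
63.65 ≥ 60 → Pass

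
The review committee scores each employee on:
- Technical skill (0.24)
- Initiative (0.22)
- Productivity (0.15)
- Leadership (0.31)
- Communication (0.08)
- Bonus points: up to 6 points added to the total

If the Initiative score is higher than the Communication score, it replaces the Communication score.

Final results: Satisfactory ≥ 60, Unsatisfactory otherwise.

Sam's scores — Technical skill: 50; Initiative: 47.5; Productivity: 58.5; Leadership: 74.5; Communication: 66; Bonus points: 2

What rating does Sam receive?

Satisfactory

Initiative (47.5) ≤ Communication (66), so Communication stays at 66.
Weighted total:
  Technical skill 50 × 0.24 = 12
  Initiative 47.5 × 0.22 = 10.45
  Productivity 58.5 × 0.15 = 8.775
  Leadership 74.5 × 0.31 = 23.095
  Communication 66 × 0.08 = 5.28
Sum = 59.6
Bonus points: 59.6 + 2 = 61.6
61.6 ≥ 60 → Satisfactory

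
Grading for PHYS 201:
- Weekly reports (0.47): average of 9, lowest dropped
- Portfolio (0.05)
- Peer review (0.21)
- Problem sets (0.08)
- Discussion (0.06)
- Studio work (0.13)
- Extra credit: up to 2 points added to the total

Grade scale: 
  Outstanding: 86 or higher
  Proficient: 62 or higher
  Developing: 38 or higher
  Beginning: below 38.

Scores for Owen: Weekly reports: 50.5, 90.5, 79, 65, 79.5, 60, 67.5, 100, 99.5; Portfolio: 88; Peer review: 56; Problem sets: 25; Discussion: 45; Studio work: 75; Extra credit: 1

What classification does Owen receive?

Weekly reports: drop 50.5 → average of remaining 8 = 641/8 = 80.125
Weighted total:
  Weekly reports 80.125 × 0.47 = 37.65875
  Portfolio 88 × 0.05 = 4.4
  Peer review 56 × 0.21 = 11.76
  Problem sets 25 × 0.08 = 2
  Discussion 45 × 0.06 = 2.7
  Studio work 75 × 0.13 = 9.75
Sum = 68.26875
Extra credit: 68.26875 + 1 = 69.26875
69.26875 is ≥ 62 and < 86 → Proficient

Proficient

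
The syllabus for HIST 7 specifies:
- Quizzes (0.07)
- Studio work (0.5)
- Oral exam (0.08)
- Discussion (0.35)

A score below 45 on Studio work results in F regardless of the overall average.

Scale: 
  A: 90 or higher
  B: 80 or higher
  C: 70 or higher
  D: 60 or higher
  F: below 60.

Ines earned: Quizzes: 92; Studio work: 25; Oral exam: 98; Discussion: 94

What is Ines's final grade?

F

Studio work score 25 < 45: minimum not met.
Weighted total:
  Quizzes 92 × 0.07 = 6.44
  Studio work 25 × 0.5 = 12.5
  Oral exam 98 × 0.08 = 7.84
  Discussion 94 × 0.35 = 32.9
Sum = 59.68
Because the Studio work minimum was not met, the result is F.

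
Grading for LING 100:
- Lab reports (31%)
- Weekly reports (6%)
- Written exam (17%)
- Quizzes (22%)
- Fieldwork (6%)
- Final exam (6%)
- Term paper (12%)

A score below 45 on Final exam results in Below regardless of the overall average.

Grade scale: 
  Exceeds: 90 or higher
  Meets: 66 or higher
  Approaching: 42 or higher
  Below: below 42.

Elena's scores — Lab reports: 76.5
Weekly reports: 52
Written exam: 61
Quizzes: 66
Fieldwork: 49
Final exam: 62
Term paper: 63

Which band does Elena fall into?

Final exam score 62 ≥ 45: minimum met.
Weighted total:
  Lab reports 76.5 × 0.31 = 23.715
  Weekly reports 52 × 0.06 = 3.12
  Written exam 61 × 0.17 = 10.37
  Quizzes 66 × 0.22 = 14.52
  Fieldwork 49 × 0.06 = 2.94
  Final exam 62 × 0.06 = 3.72
  Term paper 63 × 0.12 = 7.56
Sum = 65.945
65.945 is ≥ 42 and < 66 → Approaching

Approaching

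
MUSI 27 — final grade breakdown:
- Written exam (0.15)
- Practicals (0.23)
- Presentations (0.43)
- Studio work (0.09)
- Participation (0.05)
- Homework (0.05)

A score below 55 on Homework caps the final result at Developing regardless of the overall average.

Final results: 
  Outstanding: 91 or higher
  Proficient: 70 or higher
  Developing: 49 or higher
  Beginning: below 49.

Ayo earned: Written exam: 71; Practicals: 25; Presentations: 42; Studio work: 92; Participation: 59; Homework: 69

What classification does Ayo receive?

Homework score 69 ≥ 55: minimum met.
Weighted total:
  Written exam 71 × 0.15 = 10.65
  Practicals 25 × 0.23 = 5.75
  Presentations 42 × 0.43 = 18.06
  Studio work 92 × 0.09 = 8.28
  Participation 59 × 0.05 = 2.95
  Homework 69 × 0.05 = 3.45
Sum = 49.14
49.14 is ≥ 49 and < 70 → Developing

Developing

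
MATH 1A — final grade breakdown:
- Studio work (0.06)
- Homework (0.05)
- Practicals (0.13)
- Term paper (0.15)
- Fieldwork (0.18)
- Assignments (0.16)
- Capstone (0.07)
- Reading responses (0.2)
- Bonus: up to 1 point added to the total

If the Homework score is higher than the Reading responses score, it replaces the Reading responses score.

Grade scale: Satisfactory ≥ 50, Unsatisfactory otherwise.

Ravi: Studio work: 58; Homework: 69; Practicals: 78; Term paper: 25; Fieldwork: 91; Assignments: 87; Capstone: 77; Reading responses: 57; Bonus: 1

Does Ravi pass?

Homework (69) > Reading responses (57), so Reading responses counts as 69.
Weighted total:
  Studio work 58 × 0.06 = 3.48
  Homework 69 × 0.05 = 3.45
  Practicals 78 × 0.13 = 10.14
  Term paper 25 × 0.15 = 3.75
  Fieldwork 91 × 0.18 = 16.38
  Assignments 87 × 0.16 = 13.92
  Capstone 77 × 0.07 = 5.39
  Reading responses 69 × 0.2 = 13.8
Sum = 70.31
Bonus: 70.31 + 1 = 71.31
71.31 ≥ 50 → Satisfactory

Satisfactory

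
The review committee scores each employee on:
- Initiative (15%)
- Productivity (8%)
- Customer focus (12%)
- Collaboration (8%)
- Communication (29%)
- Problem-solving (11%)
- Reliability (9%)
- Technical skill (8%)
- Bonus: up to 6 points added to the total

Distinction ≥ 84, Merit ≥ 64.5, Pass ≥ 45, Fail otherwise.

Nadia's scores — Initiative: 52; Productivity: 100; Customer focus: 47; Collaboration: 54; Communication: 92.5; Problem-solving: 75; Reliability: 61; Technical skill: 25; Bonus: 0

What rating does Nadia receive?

Weighted total:
  Initiative 52 × 0.15 = 7.8
  Productivity 100 × 0.08 = 8
  Customer focus 47 × 0.12 = 5.64
  Collaboration 54 × 0.08 = 4.32
  Communication 92.5 × 0.29 = 26.825
  Problem-solving 75 × 0.11 = 8.25
  Reliability 61 × 0.09 = 5.49
  Technical skill 25 × 0.08 = 2
Sum = 68.325
Bonus: 68.325 + 0 = 68.325
68.325 is ≥ 64.5 and < 84 → Merit

Merit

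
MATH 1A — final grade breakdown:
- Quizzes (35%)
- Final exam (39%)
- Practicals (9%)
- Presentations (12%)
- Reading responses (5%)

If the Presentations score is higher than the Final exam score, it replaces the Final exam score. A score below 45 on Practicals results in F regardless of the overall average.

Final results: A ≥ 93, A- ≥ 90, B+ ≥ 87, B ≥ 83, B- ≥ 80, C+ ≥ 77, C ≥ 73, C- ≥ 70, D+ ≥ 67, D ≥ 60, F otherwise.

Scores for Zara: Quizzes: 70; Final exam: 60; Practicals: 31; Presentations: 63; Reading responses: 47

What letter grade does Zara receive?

F

Presentations (63) > Final exam (60), so Final exam counts as 63.
Practicals score 31 < 45: minimum not met.
Weighted total:
  Quizzes 70 × 0.35 = 24.5
  Final exam 63 × 0.39 = 24.57
  Practicals 31 × 0.09 = 2.79
  Presentations 63 × 0.12 = 7.56
  Reading responses 47 × 0.05 = 2.35
Sum = 61.77
Because the Practicals minimum was not met, the result is F.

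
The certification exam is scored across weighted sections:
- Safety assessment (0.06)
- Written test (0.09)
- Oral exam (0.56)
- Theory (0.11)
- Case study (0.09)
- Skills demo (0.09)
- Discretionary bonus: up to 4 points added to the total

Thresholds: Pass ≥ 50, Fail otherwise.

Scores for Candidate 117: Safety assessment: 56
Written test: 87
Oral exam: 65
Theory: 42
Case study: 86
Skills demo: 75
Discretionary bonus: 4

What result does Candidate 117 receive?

Pass

Weighted total:
  Safety assessment 56 × 0.06 = 3.36
  Written test 87 × 0.09 = 7.83
  Oral exam 65 × 0.56 = 36.4
  Theory 42 × 0.11 = 4.62
  Case study 86 × 0.09 = 7.74
  Skills demo 75 × 0.09 = 6.75
Sum = 66.7
Discretionary bonus: 66.7 + 4 = 70.7
70.7 ≥ 50 → Pass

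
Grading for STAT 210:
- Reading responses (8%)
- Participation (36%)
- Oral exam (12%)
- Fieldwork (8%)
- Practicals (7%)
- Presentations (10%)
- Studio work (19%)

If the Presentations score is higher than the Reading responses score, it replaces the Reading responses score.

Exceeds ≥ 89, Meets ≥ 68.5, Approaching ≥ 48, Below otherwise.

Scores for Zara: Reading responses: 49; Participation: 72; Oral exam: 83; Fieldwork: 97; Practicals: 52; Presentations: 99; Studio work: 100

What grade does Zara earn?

Meets

Presentations (99) > Reading responses (49), so Reading responses counts as 99.
Weighted total:
  Reading responses 99 × 0.08 = 7.92
  Participation 72 × 0.36 = 25.92
  Oral exam 83 × 0.12 = 9.96
  Fieldwork 97 × 0.08 = 7.76
  Practicals 52 × 0.07 = 3.64
  Presentations 99 × 0.1 = 9.9
  Studio work 100 × 0.19 = 19
Sum = 84.1
84.1 is ≥ 68.5 and < 89 → Meets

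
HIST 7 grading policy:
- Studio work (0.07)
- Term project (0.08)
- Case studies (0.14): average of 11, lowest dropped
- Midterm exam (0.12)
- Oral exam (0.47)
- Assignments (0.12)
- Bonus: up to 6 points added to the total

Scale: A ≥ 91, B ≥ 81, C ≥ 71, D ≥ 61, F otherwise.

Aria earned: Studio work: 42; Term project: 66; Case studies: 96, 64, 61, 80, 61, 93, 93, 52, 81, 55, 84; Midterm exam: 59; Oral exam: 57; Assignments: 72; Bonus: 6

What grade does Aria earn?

Case studies: drop 52 → average of remaining 10 = 768/10 = 76.8
Weighted total:
  Studio work 42 × 0.07 = 2.94
  Term project 66 × 0.08 = 5.28
  Case studies 76.8 × 0.14 = 10.752
  Midterm exam 59 × 0.12 = 7.08
  Oral exam 57 × 0.47 = 26.79
  Assignments 72 × 0.12 = 8.64
Sum = 61.482
Bonus: 61.482 + 6 = 67.482
67.482 is ≥ 61 and < 71 → D

D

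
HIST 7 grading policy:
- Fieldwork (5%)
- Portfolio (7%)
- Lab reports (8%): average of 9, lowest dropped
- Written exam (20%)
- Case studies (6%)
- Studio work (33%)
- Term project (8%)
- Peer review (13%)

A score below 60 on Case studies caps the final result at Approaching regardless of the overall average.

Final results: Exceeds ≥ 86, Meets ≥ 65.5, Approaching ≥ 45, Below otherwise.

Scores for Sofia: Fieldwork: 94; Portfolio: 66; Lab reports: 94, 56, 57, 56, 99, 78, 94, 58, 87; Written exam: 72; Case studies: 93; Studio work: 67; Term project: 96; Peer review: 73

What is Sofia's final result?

Meets

Lab reports: drop 56 → average of remaining 8 = 623/8 = 77.875
Case studies score 93 ≥ 60: minimum met.
Weighted total:
  Fieldwork 94 × 0.05 = 4.7
  Portfolio 66 × 0.07 = 4.62
  Lab reports 77.875 × 0.08 = 6.23
  Written exam 72 × 0.2 = 14.4
  Case studies 93 × 0.06 = 5.58
  Studio work 67 × 0.33 = 22.11
  Term project 96 × 0.08 = 7.68
  Peer review 73 × 0.13 = 9.49
Sum = 74.81
74.81 is ≥ 65.5 and < 86 → Meets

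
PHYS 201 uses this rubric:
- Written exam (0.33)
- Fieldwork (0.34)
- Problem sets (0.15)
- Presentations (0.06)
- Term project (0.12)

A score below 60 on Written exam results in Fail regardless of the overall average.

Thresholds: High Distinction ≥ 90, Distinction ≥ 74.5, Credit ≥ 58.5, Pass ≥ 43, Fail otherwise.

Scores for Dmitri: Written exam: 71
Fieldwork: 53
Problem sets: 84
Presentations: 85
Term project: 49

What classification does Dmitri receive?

Written exam score 71 ≥ 60: minimum met.
Weighted total:
  Written exam 71 × 0.33 = 23.43
  Fieldwork 53 × 0.34 = 18.02
  Problem sets 84 × 0.15 = 12.6
  Presentations 85 × 0.06 = 5.1
  Term project 49 × 0.12 = 5.88
Sum = 65.03
65.03 is ≥ 58.5 and < 74.5 → Credit

Credit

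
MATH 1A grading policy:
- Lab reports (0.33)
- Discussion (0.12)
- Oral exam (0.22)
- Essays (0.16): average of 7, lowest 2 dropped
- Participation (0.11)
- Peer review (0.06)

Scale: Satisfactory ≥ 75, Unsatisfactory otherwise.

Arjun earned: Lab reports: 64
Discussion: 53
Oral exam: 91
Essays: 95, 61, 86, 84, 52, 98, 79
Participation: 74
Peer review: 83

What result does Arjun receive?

Unsatisfactory

Essays: drop 52, 61 → average of remaining 5 = 442/5 = 88.4
Weighted total:
  Lab reports 64 × 0.33 = 21.12
  Discussion 53 × 0.12 = 6.36
  Oral exam 91 × 0.22 = 20.02
  Essays 88.4 × 0.16 = 14.144
  Participation 74 × 0.11 = 8.14
  Peer review 83 × 0.06 = 4.98
Sum = 74.764
74.764 < 75 → Unsatisfactory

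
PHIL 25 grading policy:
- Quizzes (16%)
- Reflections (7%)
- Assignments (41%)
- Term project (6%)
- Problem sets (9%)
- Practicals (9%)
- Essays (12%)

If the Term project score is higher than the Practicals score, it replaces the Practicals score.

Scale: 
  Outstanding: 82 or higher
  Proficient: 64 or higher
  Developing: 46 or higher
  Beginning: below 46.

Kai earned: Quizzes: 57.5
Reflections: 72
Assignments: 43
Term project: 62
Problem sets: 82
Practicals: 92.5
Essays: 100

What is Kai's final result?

Term project (62) ≤ Practicals (92.5), so Practicals stays at 92.5.
Weighted total:
  Quizzes 57.5 × 0.16 = 9.2
  Reflections 72 × 0.07 = 5.04
  Assignments 43 × 0.41 = 17.63
  Term project 62 × 0.06 = 3.72
  Problem sets 82 × 0.09 = 7.38
  Practicals 92.5 × 0.09 = 8.325
  Essays 100 × 0.12 = 12
Sum = 63.295
63.295 is ≥ 46 and < 64 → Developing

Developing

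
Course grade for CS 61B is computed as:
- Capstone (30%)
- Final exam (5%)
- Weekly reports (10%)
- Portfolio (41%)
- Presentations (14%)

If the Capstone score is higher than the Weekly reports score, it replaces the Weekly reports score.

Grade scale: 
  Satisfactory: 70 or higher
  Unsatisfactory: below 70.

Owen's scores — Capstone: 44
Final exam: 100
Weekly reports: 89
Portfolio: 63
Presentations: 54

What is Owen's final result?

Capstone (44) ≤ Weekly reports (89), so Weekly reports stays at 89.
Weighted total:
  Capstone 44 × 0.3 = 13.2
  Final exam 100 × 0.05 = 5
  Weekly reports 89 × 0.1 = 8.9
  Portfolio 63 × 0.41 = 25.83
  Presentations 54 × 0.14 = 7.56
Sum = 60.49
60.49 < 70 → Unsatisfactory

Unsatisfactory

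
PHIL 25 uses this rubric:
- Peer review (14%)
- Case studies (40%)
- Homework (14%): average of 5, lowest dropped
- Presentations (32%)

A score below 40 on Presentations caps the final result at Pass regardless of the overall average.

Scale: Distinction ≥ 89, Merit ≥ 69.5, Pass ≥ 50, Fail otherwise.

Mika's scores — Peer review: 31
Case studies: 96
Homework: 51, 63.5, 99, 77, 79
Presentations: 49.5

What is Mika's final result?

Homework: drop 51 → average of remaining 4 = 318.5/4 = 79.625
Presentations score 49.5 ≥ 40: minimum met.
Weighted total:
  Peer review 31 × 0.14 = 4.34
  Case studies 96 × 0.4 = 38.4
  Homework 79.625 × 0.14 = 11.1475
  Presentations 49.5 × 0.32 = 15.84
Sum = 69.7275
69.7275 is ≥ 69.5 and < 89 → Merit

Merit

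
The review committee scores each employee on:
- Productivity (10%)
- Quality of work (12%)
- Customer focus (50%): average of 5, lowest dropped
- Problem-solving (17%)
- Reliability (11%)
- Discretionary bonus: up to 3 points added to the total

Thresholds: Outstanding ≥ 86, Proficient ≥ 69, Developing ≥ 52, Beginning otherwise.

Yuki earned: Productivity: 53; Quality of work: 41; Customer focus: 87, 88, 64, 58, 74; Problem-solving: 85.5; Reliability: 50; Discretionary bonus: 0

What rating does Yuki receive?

Customer focus: drop 58 → average of remaining 4 = 313/4 = 78.25
Weighted total:
  Productivity 53 × 0.1 = 5.3
  Quality of work 41 × 0.12 = 4.92
  Customer focus 78.25 × 0.5 = 39.125
  Problem-solving 85.5 × 0.17 = 14.535
  Reliability 50 × 0.11 = 5.5
Sum = 69.38
Discretionary bonus: 69.38 + 0 = 69.38
69.38 is ≥ 69 and < 86 → Proficient

Proficient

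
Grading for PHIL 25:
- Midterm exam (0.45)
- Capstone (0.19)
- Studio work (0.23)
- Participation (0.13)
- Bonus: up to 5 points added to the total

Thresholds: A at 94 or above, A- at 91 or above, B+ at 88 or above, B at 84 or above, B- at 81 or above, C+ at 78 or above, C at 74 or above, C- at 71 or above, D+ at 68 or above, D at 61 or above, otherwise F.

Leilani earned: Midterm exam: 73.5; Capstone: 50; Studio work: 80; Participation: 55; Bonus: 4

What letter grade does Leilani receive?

C-

Weighted total:
  Midterm exam 73.5 × 0.45 = 33.075
  Capstone 50 × 0.19 = 9.5
  Studio work 80 × 0.23 = 18.4
  Participation 55 × 0.13 = 7.15
Sum = 68.125
Bonus: 68.125 + 4 = 72.125
72.125 is ≥ 71 and < 74 → C-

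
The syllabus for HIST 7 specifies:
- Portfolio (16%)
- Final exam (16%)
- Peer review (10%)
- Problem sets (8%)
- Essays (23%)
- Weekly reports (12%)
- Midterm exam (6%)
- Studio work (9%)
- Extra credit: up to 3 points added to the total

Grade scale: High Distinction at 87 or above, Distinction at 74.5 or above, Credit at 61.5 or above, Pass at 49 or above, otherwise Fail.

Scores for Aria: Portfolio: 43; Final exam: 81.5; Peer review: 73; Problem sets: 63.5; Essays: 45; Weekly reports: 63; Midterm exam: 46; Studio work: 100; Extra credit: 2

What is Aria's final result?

Weighted total:
  Portfolio 43 × 0.16 = 6.88
  Final exam 81.5 × 0.16 = 13.04
  Peer review 73 × 0.1 = 7.3
  Problem sets 63.5 × 0.08 = 5.08
  Essays 45 × 0.23 = 10.35
  Weekly reports 63 × 0.12 = 7.56
  Midterm exam 46 × 0.06 = 2.76
  Studio work 100 × 0.09 = 9
Sum = 61.97
Extra credit: 61.97 + 2 = 63.97
63.97 is ≥ 61.5 and < 74.5 → Credit

Credit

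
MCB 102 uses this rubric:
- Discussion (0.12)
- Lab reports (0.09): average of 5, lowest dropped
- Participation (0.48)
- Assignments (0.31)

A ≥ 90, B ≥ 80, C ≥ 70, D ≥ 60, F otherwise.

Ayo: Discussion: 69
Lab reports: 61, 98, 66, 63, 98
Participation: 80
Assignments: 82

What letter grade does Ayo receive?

Lab reports: drop 61 → average of remaining 4 = 325/4 = 81.25
Weighted total:
  Discussion 69 × 0.12 = 8.28
  Lab reports 81.25 × 0.09 = 7.3125
  Participation 80 × 0.48 = 38.4
  Assignments 82 × 0.31 = 25.42
Sum = 79.4125
79.4125 is ≥ 70 and < 80 → C

C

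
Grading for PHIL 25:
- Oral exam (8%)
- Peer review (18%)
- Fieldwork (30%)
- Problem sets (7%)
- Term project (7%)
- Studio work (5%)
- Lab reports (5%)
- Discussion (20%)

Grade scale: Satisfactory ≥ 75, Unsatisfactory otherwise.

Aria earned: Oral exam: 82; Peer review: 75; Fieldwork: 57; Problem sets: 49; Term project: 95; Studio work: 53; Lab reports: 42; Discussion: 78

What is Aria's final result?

Unsatisfactory

Weighted total:
  Oral exam 82 × 0.08 = 6.56
  Peer review 75 × 0.18 = 13.5
  Fieldwork 57 × 0.3 = 17.1
  Problem sets 49 × 0.07 = 3.43
  Term project 95 × 0.07 = 6.65
  Studio work 53 × 0.05 = 2.65
  Lab reports 42 × 0.05 = 2.1
  Discussion 78 × 0.2 = 15.6
Sum = 67.59
67.59 < 75 → Unsatisfactory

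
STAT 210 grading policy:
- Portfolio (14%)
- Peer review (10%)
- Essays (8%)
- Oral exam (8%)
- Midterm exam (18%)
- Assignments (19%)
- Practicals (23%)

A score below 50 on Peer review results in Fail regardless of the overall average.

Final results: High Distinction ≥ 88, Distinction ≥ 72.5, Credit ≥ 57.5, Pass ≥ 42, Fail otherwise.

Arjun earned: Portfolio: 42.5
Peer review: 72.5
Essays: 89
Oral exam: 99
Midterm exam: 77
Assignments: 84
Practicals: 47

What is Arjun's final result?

Peer review score 72.5 ≥ 50: minimum met.
Weighted total:
  Portfolio 42.5 × 0.14 = 5.95
  Peer review 72.5 × 0.1 = 7.25
  Essays 89 × 0.08 = 7.12
  Oral exam 99 × 0.08 = 7.92
  Midterm exam 77 × 0.18 = 13.86
  Assignments 84 × 0.19 = 15.96
  Practicals 47 × 0.23 = 10.81
Sum = 68.87
68.87 is ≥ 57.5 and < 72.5 → Credit

Credit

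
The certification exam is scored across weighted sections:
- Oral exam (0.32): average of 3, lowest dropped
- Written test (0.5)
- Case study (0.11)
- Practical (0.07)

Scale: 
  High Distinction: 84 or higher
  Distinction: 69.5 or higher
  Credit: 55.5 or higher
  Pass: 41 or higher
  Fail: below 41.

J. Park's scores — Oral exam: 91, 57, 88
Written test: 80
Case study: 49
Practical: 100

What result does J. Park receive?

Distinction

Oral exam: drop 57 → average of remaining 2 = 179/2 = 89.5
Weighted total:
  Oral exam 89.5 × 0.32 = 28.64
  Written test 80 × 0.5 = 40
  Case study 49 × 0.11 = 5.39
  Practical 100 × 0.07 = 7
Sum = 81.03
81.03 is ≥ 69.5 and < 84 → Distinction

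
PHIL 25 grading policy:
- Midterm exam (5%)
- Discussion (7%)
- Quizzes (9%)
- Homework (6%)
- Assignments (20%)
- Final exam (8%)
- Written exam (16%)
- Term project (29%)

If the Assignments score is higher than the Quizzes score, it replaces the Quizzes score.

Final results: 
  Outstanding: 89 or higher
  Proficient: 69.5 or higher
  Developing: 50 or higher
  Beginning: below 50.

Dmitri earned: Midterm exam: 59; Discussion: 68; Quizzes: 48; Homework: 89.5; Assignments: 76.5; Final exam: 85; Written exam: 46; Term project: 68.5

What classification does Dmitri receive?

Developing

Assignments (76.5) > Quizzes (48), so Quizzes counts as 76.5.
Weighted total:
  Midterm exam 59 × 0.05 = 2.95
  Discussion 68 × 0.07 = 4.76
  Quizzes 76.5 × 0.09 = 6.885
  Homework 89.5 × 0.06 = 5.37
  Assignments 76.5 × 0.2 = 15.3
  Final exam 85 × 0.08 = 6.8
  Written exam 46 × 0.16 = 7.36
  Term project 68.5 × 0.29 = 19.865
Sum = 69.29
69.29 is ≥ 50 and < 69.5 → Developing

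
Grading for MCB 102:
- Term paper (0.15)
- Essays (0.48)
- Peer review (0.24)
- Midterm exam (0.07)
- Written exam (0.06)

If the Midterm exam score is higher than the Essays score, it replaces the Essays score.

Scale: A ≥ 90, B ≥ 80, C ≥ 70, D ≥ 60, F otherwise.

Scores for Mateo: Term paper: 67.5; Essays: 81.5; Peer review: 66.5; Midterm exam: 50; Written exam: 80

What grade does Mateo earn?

C

Midterm exam (50) ≤ Essays (81.5), so Essays stays at 81.5.
Weighted total:
  Term paper 67.5 × 0.15 = 10.125
  Essays 81.5 × 0.48 = 39.12
  Peer review 66.5 × 0.24 = 15.96
  Midterm exam 50 × 0.07 = 3.5
  Written exam 80 × 0.06 = 4.8
Sum = 73.505
73.505 is ≥ 70 and < 80 → C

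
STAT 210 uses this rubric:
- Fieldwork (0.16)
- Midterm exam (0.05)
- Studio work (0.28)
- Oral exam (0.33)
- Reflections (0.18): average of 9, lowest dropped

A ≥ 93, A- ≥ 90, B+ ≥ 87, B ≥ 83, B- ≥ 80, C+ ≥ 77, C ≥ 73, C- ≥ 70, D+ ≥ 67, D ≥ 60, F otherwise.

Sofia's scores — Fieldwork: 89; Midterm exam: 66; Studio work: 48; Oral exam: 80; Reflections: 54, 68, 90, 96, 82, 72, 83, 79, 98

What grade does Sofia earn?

C-

Reflections: drop 54 → average of remaining 8 = 668/8 = 83.5
Weighted total:
  Fieldwork 89 × 0.16 = 14.24
  Midterm exam 66 × 0.05 = 3.3
  Studio work 48 × 0.28 = 13.44
  Oral exam 80 × 0.33 = 26.4
  Reflections 83.5 × 0.18 = 15.03
Sum = 72.41
72.41 is ≥ 70 and < 73 → C-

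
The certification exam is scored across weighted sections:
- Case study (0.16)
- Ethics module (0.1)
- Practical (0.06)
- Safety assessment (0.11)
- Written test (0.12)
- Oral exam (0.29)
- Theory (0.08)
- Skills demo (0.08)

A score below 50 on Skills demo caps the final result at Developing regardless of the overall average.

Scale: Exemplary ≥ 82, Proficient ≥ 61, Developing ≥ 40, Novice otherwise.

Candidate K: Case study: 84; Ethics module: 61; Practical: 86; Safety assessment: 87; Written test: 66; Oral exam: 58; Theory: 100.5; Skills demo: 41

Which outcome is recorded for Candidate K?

Skills demo score 41 < 50: minimum not met.
Weighted total:
  Case study 84 × 0.16 = 13.44
  Ethics module 61 × 0.1 = 6.1
  Practical 86 × 0.06 = 5.16
  Safety assessment 87 × 0.11 = 9.57
  Written test 66 × 0.12 = 7.92
  Oral exam 58 × 0.29 = 16.82
  Theory 100.5 × 0.08 = 8.04
  Skills demo 41 × 0.08 = 3.28
Sum = 70.33
70.33 would be Proficient; cap at Developing applies → Developing.

Developing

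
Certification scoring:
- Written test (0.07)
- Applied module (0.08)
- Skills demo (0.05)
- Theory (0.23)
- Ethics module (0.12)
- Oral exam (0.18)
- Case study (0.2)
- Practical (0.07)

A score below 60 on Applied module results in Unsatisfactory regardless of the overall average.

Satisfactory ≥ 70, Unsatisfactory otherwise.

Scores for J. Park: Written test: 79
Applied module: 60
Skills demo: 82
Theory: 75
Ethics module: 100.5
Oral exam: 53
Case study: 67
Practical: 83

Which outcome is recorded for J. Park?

Satisfactory

Applied module score 60 ≥ 60: minimum met.
Weighted total:
  Written test 79 × 0.07 = 5.53
  Applied module 60 × 0.08 = 4.8
  Skills demo 82 × 0.05 = 4.1
  Theory 75 × 0.23 = 17.25
  Ethics module 100.5 × 0.12 = 12.06
  Oral exam 53 × 0.18 = 9.54
  Case study 67 × 0.2 = 13.4
  Practical 83 × 0.07 = 5.81
Sum = 72.49
72.49 ≥ 70 → Satisfactory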